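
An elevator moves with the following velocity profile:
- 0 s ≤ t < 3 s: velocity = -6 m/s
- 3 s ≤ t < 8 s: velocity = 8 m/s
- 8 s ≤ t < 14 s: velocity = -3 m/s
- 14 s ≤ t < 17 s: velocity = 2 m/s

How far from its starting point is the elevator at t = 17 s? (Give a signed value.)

10 m

Net displacement equals the area under the velocity-time graph (areas below the axis count negative).
0–3 s: -6 × 3 = -18 m
3–8 s: 8 × 5 = 40 m
8–14 s: -3 × 6 = -18 m
14–17 s: 2 × 3 = 6 m
Net displacement = 10 m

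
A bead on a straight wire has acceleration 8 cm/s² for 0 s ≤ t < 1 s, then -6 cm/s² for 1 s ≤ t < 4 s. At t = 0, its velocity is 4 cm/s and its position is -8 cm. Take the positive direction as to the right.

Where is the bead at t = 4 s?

On each constant-a segment, Δv = aΔt and Δx = v₀Δt + ½aΔt²; chain segment to segment.
0–1 s: v starts 4 cm/s; Δx = 4·1 + ½·8·1² = 8 cm; v ends 12 cm/s.
1–4 s: v starts 12 cm/s; Δx = 12·3 + ½·-6·3² = 9 cm; v ends -6 cm/s.
x(4) = -8 + Σ Δx = 9 cm.

9 cm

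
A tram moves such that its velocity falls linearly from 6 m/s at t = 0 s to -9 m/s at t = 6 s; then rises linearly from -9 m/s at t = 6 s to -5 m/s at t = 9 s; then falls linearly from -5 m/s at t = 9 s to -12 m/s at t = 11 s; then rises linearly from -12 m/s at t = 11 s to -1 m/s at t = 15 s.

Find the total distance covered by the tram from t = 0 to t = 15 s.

87.4 m

Total distance travelled is ∫|v| dt — sum the magnitudes of each area piece.
0–6 s: v = 0 at t = 2.4 s; triangle areas 7.2 + 16.2 = 23.4 m
6–9 s: |½(-9 + -5)(3)| = 21 m
9–11 s: |½(-5 + -12)(2)| = 17 m
11–15 s: |½(-12 + -1)(4)| = 26 m
Total distance = 87.4 m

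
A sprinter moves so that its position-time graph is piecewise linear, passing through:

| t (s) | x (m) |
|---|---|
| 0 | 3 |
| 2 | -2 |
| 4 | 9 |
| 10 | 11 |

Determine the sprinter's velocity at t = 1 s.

Velocity is the slope of the x-t graph on 0–2 s: (-2 − 3)/(2 − 0) = -2.5 m/s.

-2.5 m/s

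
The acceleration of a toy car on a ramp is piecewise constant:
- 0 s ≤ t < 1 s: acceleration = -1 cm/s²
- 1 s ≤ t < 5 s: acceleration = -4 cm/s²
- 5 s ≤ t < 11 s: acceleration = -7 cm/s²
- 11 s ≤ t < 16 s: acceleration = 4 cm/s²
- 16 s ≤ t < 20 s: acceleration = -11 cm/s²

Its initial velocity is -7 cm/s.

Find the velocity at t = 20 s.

-90 cm/s

Δv equals the area under the a-t graph; then v = v₀ + Δv.
0–1 s: -1 × 1 = -1 cm/s
1–5 s: -4 × 4 = -16 cm/s
5–11 s: -7 × 6 = -42 cm/s
11–16 s: 4 × 5 = 20 cm/s
16–20 s: -11 × 4 = -44 cm/s
Δv = -83 cm/s, so v(20) = -7 + (-83) = -90 cm/s.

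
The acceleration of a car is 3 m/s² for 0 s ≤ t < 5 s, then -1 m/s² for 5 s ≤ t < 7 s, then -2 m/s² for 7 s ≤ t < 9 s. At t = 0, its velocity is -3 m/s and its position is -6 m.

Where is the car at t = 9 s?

54.5 m

On each constant-a segment, Δv = aΔt and Δx = v₀Δt + ½aΔt²; chain segment to segment.
0–5 s: v starts -3 m/s; Δx = -3·5 + ½·3·5² = 22.5 m; v ends 12 m/s.
5–7 s: v starts 12 m/s; Δx = 12·2 + ½·-1·2² = 22 m; v ends 10 m/s.
7–9 s: v starts 10 m/s; Δx = 10·2 + ½·-2·2² = 16 m; v ends 6 m/s.
x(9) = -6 + Σ Δx = 54.5 m.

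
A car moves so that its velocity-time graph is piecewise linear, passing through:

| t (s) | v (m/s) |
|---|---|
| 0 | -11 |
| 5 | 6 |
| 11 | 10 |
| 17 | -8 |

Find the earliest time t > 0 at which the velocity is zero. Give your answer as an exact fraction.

v changes sign on 0–5 s (from -11 to 6); the graph is linear there, so v = 0 at t = 0 + (11)·(5 − 0)/(6 − -11) = 55/17 s.

t = 55/17 s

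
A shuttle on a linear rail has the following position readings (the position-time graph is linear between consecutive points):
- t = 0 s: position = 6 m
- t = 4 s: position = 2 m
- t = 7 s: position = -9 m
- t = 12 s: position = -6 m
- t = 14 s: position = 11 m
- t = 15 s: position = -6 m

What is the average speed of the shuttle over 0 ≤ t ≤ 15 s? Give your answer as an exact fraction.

Average speed = (total path length)/(elapsed time); on a piecewise-linear x-t graph the path length is Σ|Δx|.
0–4 s: |Δx| = |2 − 6| = 4 m
4–7 s: |Δx| = |-9 − 2| = 11 m
7–12 s: |Δx| = |-6 − -9| = 3 m
12–14 s: |Δx| = |11 − -6| = 17 m
14–15 s: |Δx| = |-6 − 11| = 17 m
Total path = 52 m; average speed = 52/15 = 52/15 m/s.

52/15 m/s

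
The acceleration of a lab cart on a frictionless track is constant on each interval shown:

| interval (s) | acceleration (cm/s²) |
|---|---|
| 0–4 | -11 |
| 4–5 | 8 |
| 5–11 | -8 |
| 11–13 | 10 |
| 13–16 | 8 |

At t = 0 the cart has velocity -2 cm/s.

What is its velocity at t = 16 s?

Δv equals the area under the a-t graph; then v = v₀ + Δv.
0–4 s: -11 × 4 = -44 cm/s
4–5 s: 8 × 1 = 8 cm/s
5–11 s: -8 × 6 = -48 cm/s
11–13 s: 10 × 2 = 20 cm/s
13–16 s: 8 × 3 = 24 cm/s
Δv = -40 cm/s, so v(16) = -2 + (-40) = -42 cm/s.

-42 cm/s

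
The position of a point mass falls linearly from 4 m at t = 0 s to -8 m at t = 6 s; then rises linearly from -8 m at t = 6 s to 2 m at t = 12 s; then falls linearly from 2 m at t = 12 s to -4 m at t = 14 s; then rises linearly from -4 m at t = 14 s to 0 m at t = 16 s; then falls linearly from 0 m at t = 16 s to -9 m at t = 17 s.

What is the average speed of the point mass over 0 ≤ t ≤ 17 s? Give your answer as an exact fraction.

41/17 m/s

Average speed = (total path length)/(elapsed time); on a piecewise-linear x-t graph the path length is Σ|Δx|.
0–6 s: |Δx| = |-8 − 4| = 12 m
6–12 s: |Δx| = |2 − -8| = 10 m
12–14 s: |Δx| = |-4 − 2| = 6 m
14–16 s: |Δx| = |0 − -4| = 4 m
16–17 s: |Δx| = |-9 − 0| = 9 m
Total path = 41 m; average speed = 41/17 = 41/17 m/s.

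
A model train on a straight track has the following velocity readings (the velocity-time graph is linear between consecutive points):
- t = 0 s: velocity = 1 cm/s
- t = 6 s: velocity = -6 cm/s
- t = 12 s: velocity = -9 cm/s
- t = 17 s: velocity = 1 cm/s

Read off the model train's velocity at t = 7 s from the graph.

On 6–12 s the graph is linear from -6 to -9 cm/s: v(7) = -6 + (-9 − -6)·(7 − 6)/(12 − 6) = -6.5 cm/s.

-6.5 cm/s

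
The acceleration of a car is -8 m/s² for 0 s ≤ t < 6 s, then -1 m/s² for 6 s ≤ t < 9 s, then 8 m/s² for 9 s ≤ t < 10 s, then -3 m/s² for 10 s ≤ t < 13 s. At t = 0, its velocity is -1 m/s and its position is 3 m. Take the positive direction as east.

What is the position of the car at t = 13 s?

-492 m

On each constant-a segment, Δv = aΔt and Δx = v₀Δt + ½aΔt²; chain segment to segment.
0–6 s: v starts -1 m/s; Δx = -1·6 + ½·-8·6² = -150 m; v ends -49 m/s.
6–9 s: v starts -49 m/s; Δx = -49·3 + ½·-1·3² = -151.5 m; v ends -52 m/s.
9–10 s: v starts -52 m/s; Δx = -52·1 + ½·8·1² = -48 m; v ends -44 m/s.
10–13 s: v starts -44 m/s; Δx = -44·3 + ½·-3·3² = -145.5 m; v ends -53 m/s.
x(13) = 3 + Σ Δx = -492 m.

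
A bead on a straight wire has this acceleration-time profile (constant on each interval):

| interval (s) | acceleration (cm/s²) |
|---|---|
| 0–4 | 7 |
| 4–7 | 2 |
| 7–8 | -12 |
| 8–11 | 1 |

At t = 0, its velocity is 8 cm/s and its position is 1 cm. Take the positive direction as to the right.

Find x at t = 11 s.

336.5 cm

On each constant-a segment, Δv = aΔt and Δx = v₀Δt + ½aΔt²; chain segment to segment.
0–4 s: v starts 8 cm/s; Δx = 8·4 + ½·7·4² = 88 cm; v ends 36 cm/s.
4–7 s: v starts 36 cm/s; Δx = 36·3 + ½·2·3² = 117 cm; v ends 42 cm/s.
7–8 s: v starts 42 cm/s; Δx = 42·1 + ½·-12·1² = 36 cm; v ends 30 cm/s.
8–11 s: v starts 30 cm/s; Δx = 30·3 + ½·1·3² = 94.5 cm; v ends 33 cm/s.
x(11) = 1 + Σ Δx = 336.5 cm.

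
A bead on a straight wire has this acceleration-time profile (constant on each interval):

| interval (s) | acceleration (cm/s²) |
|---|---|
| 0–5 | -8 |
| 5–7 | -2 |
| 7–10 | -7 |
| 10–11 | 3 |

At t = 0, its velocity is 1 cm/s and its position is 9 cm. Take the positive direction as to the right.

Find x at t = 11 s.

On each constant-a segment, Δv = aΔt and Δx = v₀Δt + ½aΔt²; chain segment to segment.
0–5 s: v starts 1 cm/s; Δx = 1·5 + ½·-8·5² = -95 cm; v ends -39 cm/s.
5–7 s: v starts -39 cm/s; Δx = -39·2 + ½·-2·2² = -82 cm; v ends -43 cm/s.
7–10 s: v starts -43 cm/s; Δx = -43·3 + ½·-7·3² = -160.5 cm; v ends -64 cm/s.
10–11 s: v starts -64 cm/s; Δx = -64·1 + ½·3·1² = -62.5 cm; v ends -61 cm/s.
x(11) = 9 + Σ Δx = -391 cm.

-391 cm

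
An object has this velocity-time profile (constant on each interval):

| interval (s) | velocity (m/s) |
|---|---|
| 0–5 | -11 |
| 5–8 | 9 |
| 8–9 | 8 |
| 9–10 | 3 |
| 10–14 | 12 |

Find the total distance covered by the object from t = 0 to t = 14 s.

141 m

Distance (not displacement) is the total path length: add the absolute areas under v-t.
0–5 s: |-11| × 5 = 55 m
5–8 s: |9| × 3 = 27 m
8–9 s: |8| × 1 = 8 m
9–10 s: |3| × 1 = 3 m
10–14 s: |12| × 4 = 48 m
Total distance = 141 m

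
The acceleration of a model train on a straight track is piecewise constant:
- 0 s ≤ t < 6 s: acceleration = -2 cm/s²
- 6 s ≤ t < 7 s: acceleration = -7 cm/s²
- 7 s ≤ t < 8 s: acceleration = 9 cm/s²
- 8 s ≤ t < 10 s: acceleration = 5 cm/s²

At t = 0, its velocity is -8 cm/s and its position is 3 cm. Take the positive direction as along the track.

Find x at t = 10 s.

On each constant-a segment, Δv = aΔt and Δx = v₀Δt + ½aΔt²; chain segment to segment.
0–6 s: v starts -8 cm/s; Δx = -8·6 + ½·-2·6² = -84 cm; v ends -20 cm/s.
6–7 s: v starts -20 cm/s; Δx = -20·1 + ½·-7·1² = -23.5 cm; v ends -27 cm/s.
7–8 s: v starts -27 cm/s; Δx = -27·1 + ½·9·1² = -22.5 cm; v ends -18 cm/s.
8–10 s: v starts -18 cm/s; Δx = -18·2 + ½·5·2² = -26 cm; v ends -8 cm/s.
x(10) = 3 + Σ Δx = -153 cm.

-153 cm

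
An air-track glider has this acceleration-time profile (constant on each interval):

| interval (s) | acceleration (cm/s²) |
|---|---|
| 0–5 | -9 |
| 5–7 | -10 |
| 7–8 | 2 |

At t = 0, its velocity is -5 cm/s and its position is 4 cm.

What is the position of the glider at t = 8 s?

On each constant-a segment, Δv = aΔt and Δx = v₀Δt + ½aΔt²; chain segment to segment.
0–5 s: v starts -5 cm/s; Δx = -5·5 + ½·-9·5² = -137.5 cm; v ends -50 cm/s.
5–7 s: v starts -50 cm/s; Δx = -50·2 + ½·-10·2² = -120 cm; v ends -70 cm/s.
7–8 s: v starts -70 cm/s; Δx = -70·1 + ½·2·1² = -69 cm; v ends -68 cm/s.
x(8) = 4 + Σ Δx = -322.5 cm.

-322.5 cm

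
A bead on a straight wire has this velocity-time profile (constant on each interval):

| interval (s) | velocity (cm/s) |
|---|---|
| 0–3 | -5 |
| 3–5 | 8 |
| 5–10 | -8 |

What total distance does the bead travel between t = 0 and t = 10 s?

71 cm

Distance (not displacement) is the total path length: add the absolute areas under v-t.
0–3 s: |-5| × 3 = 15 cm
3–5 s: |8| × 2 = 16 cm
5–10 s: |-8| × 5 = 40 cm
Total distance = 71 cm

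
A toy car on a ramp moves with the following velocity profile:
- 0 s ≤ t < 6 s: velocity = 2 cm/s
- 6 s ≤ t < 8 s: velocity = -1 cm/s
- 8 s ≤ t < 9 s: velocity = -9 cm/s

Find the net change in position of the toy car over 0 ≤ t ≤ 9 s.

1 cm

Net displacement equals the area under the velocity-time graph (areas below the axis count negative).
0–6 s: 2 × 6 = 12 cm
6–8 s: -1 × 2 = -2 cm
8–9 s: -9 × 1 = -9 cm
Net displacement = 1 cm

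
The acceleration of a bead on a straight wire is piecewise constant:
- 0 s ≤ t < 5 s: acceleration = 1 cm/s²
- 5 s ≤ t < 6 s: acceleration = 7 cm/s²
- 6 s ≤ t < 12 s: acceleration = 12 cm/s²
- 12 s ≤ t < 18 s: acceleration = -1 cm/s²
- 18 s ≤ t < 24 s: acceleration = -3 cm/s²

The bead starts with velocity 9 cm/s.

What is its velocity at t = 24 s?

69 cm/s

Δv equals the area under the a-t graph; then v = v₀ + Δv.
0–5 s: 1 × 5 = 5 cm/s
5–6 s: 7 × 1 = 7 cm/s
6–12 s: 12 × 6 = 72 cm/s
12–18 s: -1 × 6 = -6 cm/s
18–24 s: -3 × 6 = -18 cm/s
Δv = 60 cm/s, so v(24) = 9 + (60) = 69 cm/s.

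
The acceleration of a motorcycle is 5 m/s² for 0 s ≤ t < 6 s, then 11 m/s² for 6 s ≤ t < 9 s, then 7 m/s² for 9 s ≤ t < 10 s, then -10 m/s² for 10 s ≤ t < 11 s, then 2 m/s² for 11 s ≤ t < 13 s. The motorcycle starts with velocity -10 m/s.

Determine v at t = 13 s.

Δv equals the area under the a-t graph; then v = v₀ + Δv.
0–6 s: 5 × 6 = 30 m/s
6–9 s: 11 × 3 = 33 m/s
9–10 s: 7 × 1 = 7 m/s
10–11 s: -10 × 1 = -10 m/s
11–13 s: 2 × 2 = 4 m/s
Δv = 64 m/s, so v(13) = -10 + (64) = 54 m/s.

54 m/s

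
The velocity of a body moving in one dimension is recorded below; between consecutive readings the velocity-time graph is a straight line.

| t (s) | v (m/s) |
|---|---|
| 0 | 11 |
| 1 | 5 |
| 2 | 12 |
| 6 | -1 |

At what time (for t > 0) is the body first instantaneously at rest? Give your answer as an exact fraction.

t = 74/13 s

v changes sign on 2–6 s (from 12 to -1); the graph is linear there, so v = 0 at t = 2 + (-12)·(6 − 2)/(-1 − 12) = 74/13 s.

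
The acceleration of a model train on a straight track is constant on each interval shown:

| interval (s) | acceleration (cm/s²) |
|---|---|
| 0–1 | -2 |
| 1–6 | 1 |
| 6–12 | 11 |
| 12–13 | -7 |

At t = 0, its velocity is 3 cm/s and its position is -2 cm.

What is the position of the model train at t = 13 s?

320 cm

On each constant-a segment, Δv = aΔt and Δx = v₀Δt + ½aΔt²; chain segment to segment.
0–1 s: v starts 3 cm/s; Δx = 3·1 + ½·-2·1² = 2 cm; v ends 1 cm/s.
1–6 s: v starts 1 cm/s; Δx = 1·5 + ½·1·5² = 17.5 cm; v ends 6 cm/s.
6–12 s: v starts 6 cm/s; Δx = 6·6 + ½·11·6² = 234 cm; v ends 72 cm/s.
12–13 s: v starts 72 cm/s; Δx = 72·1 + ½·-7·1² = 68.5 cm; v ends 65 cm/s.
x(13) = -2 + Σ Δx = 320 cm.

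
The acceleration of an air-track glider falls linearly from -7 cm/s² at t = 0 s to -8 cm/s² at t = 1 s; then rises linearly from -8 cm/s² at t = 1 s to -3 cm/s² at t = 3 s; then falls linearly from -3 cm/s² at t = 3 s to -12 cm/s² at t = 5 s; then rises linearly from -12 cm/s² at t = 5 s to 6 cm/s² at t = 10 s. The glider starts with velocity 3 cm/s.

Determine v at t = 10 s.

Δv equals the area under the a-t graph; then v = v₀ + Δv.
0–1 s: ½(-7 + -8)(1) = -7.5 cm/s
1–3 s: ½(-8 + -3)(2) = -11 cm/s
3–5 s: ½(-3 + -12)(2) = -15 cm/s
5–10 s: ½(-12 + 6)(5) = -15 cm/s
Δv = -48.5 cm/s, so v(10) = 3 + (-48.5) = -45.5 cm/s.

-45.5 cm/s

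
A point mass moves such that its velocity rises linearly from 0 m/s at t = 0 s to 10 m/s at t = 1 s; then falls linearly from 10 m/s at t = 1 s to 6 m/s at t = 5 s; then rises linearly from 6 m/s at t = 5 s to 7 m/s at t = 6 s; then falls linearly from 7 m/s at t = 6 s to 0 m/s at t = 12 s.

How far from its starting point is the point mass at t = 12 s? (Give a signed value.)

Net displacement equals the area under the velocity-time graph (areas below the axis count negative).
0–1 s: ½(0 + 10)(1) = 5 m
1–5 s: ½(10 + 6)(4) = 32 m
5–6 s: ½(6 + 7)(1) = 6.5 m
6–12 s: ½(7 + 0)(6) = 21 m
Net displacement = 64.5 m

64.5 m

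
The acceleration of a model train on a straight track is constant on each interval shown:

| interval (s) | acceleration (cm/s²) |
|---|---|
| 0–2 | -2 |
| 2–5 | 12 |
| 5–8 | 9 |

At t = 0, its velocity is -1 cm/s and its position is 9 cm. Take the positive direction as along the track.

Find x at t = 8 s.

On each constant-a segment, Δv = aΔt and Δx = v₀Δt + ½aΔt²; chain segment to segment.
0–2 s: v starts -1 cm/s; Δx = -1·2 + ½·-2·2² = -6 cm; v ends -5 cm/s.
2–5 s: v starts -5 cm/s; Δx = -5·3 + ½·12·3² = 39 cm; v ends 31 cm/s.
5–8 s: v starts 31 cm/s; Δx = 31·3 + ½·9·3² = 133.5 cm; v ends 58 cm/s.
x(8) = 9 + Σ Δx = 175.5 cm.

175.5 cm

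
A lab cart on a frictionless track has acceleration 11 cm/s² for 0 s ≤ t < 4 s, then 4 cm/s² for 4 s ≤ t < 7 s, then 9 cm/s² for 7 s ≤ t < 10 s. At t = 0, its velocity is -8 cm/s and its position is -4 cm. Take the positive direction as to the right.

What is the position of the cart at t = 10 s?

362.5 cm

On each constant-a segment, Δv = aΔt and Δx = v₀Δt + ½aΔt²; chain segment to segment.
0–4 s: v starts -8 cm/s; Δx = -8·4 + ½·11·4² = 56 cm; v ends 36 cm/s.
4–7 s: v starts 36 cm/s; Δx = 36·3 + ½·4·3² = 126 cm; v ends 48 cm/s.
7–10 s: v starts 48 cm/s; Δx = 48·3 + ½·9·3² = 184.5 cm; v ends 75 cm/s.
x(10) = -4 + Σ Δx = 362.5 cm.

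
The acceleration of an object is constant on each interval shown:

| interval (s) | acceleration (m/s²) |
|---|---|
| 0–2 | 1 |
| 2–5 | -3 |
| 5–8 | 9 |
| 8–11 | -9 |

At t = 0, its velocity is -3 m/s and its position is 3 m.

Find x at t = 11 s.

On each constant-a segment, Δv = aΔt and Δx = v₀Δt + ½aΔt²; chain segment to segment.
0–2 s: v starts -3 m/s; Δx = -3·2 + ½·1·2² = -4 m; v ends -1 m/s.
2–5 s: v starts -1 m/s; Δx = -1·3 + ½·-3·3² = -16.5 m; v ends -10 m/s.
5–8 s: v starts -10 m/s; Δx = -10·3 + ½·9·3² = 10.5 m; v ends 17 m/s.
8–11 s: v starts 17 m/s; Δx = 17·3 + ½·-9·3² = 10.5 m; v ends -10 m/s.
x(11) = 3 + Σ Δx = 3.5 m.

3.5 m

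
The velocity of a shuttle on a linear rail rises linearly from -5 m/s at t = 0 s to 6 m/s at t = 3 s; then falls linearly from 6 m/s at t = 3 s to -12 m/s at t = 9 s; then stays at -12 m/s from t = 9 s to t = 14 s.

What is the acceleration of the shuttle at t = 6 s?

-3 m/s²

Acceleration is the slope of the v-t graph on 3–9 s: (-12 − 6)/(9 − 3) = -3 m/s².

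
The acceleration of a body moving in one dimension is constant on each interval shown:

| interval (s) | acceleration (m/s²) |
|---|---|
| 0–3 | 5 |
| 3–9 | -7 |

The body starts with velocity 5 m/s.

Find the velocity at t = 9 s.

-22 m/s

Δv equals the area under the a-t graph; then v = v₀ + Δv.
0–3 s: 5 × 3 = 15 m/s
3–9 s: -7 × 6 = -42 m/s
Δv = -27 m/s, so v(9) = 5 + (-27) = -22 m/s.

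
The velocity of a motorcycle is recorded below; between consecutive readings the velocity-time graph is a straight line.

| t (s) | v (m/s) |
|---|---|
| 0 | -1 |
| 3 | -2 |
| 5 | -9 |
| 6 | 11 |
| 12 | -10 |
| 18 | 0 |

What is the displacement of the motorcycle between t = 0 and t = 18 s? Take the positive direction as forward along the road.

-41.5 m

Displacement is the signed area under the v-t curve.
0–3 s: ½(-1 + -2)(3) = -4.5 m
3–5 s: ½(-2 + -9)(2) = -11 m
5–6 s: ½(-9 + 11)(1) = 1 m
6–12 s: ½(11 + -10)(6) = 3 m
12–18 s: ½(-10 + 0)(6) = -30 m
Net displacement = -41.5 m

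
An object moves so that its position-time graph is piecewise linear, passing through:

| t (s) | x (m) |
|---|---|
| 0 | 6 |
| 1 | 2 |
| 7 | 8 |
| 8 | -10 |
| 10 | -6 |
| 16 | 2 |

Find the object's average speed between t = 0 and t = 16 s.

2.5 m/s

Average speed = (total path length)/(elapsed time); on a piecewise-linear x-t graph the path length is Σ|Δx|.
0–1 s: |Δx| = |2 − 6| = 4 m
1–7 s: |Δx| = |8 − 2| = 6 m
7–8 s: |Δx| = |-10 − 8| = 18 m
8–10 s: |Δx| = |-6 − -10| = 4 m
10–16 s: |Δx| = |2 − -6| = 8 m
Total path = 40 m; average speed = 40/16 = 2.5 m/s.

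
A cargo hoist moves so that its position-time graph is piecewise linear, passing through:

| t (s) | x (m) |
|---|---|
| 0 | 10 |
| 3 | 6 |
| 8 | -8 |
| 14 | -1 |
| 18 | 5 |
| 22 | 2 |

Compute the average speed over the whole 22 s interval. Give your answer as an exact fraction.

17/11 m/s

Average speed = (total path length)/(elapsed time); on a piecewise-linear x-t graph the path length is Σ|Δx|.
0–3 s: |Δx| = |6 − 10| = 4 m
3–8 s: |Δx| = |-8 − 6| = 14 m
8–14 s: |Δx| = |-1 − -8| = 7 m
14–18 s: |Δx| = |5 − -1| = 6 m
18–22 s: |Δx| = |2 − 5| = 3 m
Total path = 34 m; average speed = 34/22 = 17/11 m/s.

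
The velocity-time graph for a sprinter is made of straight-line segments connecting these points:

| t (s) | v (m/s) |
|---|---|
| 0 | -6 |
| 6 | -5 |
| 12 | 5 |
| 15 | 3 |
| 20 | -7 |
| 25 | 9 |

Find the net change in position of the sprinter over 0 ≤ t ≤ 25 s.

-26 m

Displacement is the signed area under the v-t curve.
0–6 s: ½(-6 + -5)(6) = -33 m
6–12 s: ½(-5 + 5)(6) = 0 m
12–15 s: ½(5 + 3)(3) = 12 m
15–20 s: ½(3 + -7)(5) = -10 m
20–25 s: ½(-7 + 9)(5) = 5 m
Net displacement = -26 m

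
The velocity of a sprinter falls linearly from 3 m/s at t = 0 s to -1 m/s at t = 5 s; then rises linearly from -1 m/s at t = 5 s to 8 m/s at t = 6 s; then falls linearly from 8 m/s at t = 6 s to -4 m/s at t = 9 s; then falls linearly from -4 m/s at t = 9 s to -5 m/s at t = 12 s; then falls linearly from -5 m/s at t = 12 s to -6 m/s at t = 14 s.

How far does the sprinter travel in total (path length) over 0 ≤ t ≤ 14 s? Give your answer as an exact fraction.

1597/36 m

Total distance travelled is ∫|v| dt — sum the magnitudes of each area piece.
0–5 s: v = 0 at t = 3.75 s; triangle areas 5.625 + 0.625 = 6.25 m
5–6 s: v = 0 at t = 46/9 s; triangle areas 1/18 + 32/9 = 65/18 m
6–9 s: v = 0 at t = 8 s; triangle areas 8 + 2 = 10 m
9–12 s: |½(-4 + -5)(3)| = 13.5 m
12–14 s: |½(-5 + -6)(2)| = 11 m
Total distance = 1597/36 m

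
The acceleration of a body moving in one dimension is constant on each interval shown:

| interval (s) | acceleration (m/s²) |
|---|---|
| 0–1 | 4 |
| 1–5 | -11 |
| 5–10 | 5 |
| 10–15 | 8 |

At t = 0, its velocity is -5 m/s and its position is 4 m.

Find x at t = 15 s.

On each constant-a segment, Δv = aΔt and Δx = v₀Δt + ½aΔt²; chain segment to segment.
0–1 s: v starts -5 m/s; Δx = -5·1 + ½·4·1² = -3 m; v ends -1 m/s.
1–5 s: v starts -1 m/s; Δx = -1·4 + ½·-11·4² = -92 m; v ends -45 m/s.
5–10 s: v starts -45 m/s; Δx = -45·5 + ½·5·5² = -162.5 m; v ends -20 m/s.
10–15 s: v starts -20 m/s; Δx = -20·5 + ½·8·5² = 0 m; v ends 20 m/s.
x(15) = 4 + Σ Δx = -253.5 m.

-253.5 m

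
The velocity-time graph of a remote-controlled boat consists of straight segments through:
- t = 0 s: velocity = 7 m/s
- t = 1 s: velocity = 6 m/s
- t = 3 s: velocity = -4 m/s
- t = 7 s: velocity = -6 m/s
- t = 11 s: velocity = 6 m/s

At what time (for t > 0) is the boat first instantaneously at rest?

t = 2.2 s

v changes sign on 1–3 s (from 6 to -4); the graph is linear there, so v = 0 at t = 1 + (-6)·(3 − 1)/(-4 − 6) = 2.2 s.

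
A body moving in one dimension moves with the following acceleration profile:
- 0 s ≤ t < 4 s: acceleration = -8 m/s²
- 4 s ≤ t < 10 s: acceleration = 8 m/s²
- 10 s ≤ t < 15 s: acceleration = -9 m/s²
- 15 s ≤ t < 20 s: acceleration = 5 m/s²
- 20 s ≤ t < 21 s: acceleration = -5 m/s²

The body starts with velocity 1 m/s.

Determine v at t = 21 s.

Δv equals the area under the a-t graph; then v = v₀ + Δv.
0–4 s: -8 × 4 = -32 m/s
4–10 s: 8 × 6 = 48 m/s
10–15 s: -9 × 5 = -45 m/s
15–20 s: 5 × 5 = 25 m/s
20–21 s: -5 × 1 = -5 m/s
Δv = -9 m/s, so v(21) = 1 + (-9) = -8 m/s.

-8 m/s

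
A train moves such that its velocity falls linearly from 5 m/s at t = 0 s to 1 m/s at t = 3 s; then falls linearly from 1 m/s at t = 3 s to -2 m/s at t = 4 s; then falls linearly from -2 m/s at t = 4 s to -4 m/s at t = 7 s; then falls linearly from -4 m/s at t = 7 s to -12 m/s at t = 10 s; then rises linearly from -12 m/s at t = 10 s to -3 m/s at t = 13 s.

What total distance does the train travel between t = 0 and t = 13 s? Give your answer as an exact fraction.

Total distance travelled is ∫|v| dt — sum the magnitudes of each area piece.
0–3 s: |½(5 + 1)(3)| = 9 m
3–4 s: v = 0 at t = 10/3 s; triangle areas 1/6 + 2/3 = 5/6 m
4–7 s: |½(-2 + -4)(3)| = 9 m
7–10 s: |½(-4 + -12)(3)| = 24 m
10–13 s: |½(-12 + -3)(3)| = 22.5 m
Total distance = 196/3 m

196/3 m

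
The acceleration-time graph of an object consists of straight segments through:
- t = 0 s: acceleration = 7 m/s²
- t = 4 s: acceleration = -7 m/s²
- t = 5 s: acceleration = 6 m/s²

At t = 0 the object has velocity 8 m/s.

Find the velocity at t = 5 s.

Δv equals the area under the a-t graph; then v = v₀ + Δv.
0–4 s: ½(7 + -7)(4) = 0 m/s
4–5 s: ½(-7 + 6)(1) = -0.5 m/s
Δv = -0.5 m/s, so v(5) = 8 + (-0.5) = 7.5 m/s.

7.5 m/s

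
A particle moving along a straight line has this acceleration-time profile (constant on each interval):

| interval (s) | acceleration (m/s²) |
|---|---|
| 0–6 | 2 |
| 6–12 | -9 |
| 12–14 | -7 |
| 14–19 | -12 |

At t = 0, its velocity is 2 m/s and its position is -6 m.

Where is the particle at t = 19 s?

On each constant-a segment, Δv = aΔt and Δx = v₀Δt + ½aΔt²; chain segment to segment.
0–6 s: v starts 2 m/s; Δx = 2·6 + ½·2·6² = 48 m; v ends 14 m/s.
6–12 s: v starts 14 m/s; Δx = 14·6 + ½·-9·6² = -78 m; v ends -40 m/s.
12–14 s: v starts -40 m/s; Δx = -40·2 + ½·-7·2² = -94 m; v ends -54 m/s.
14–19 s: v starts -54 m/s; Δx = -54·5 + ½·-12·5² = -420 m; v ends -114 m/s.
x(19) = -6 + Σ Δx = -550 m.

-550 m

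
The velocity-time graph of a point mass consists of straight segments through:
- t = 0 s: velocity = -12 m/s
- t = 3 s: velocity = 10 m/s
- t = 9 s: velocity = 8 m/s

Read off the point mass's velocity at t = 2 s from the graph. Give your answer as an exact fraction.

8/3 m/s

On 0–3 s the graph is linear from -12 to 10 m/s: v(2) = -12 + (10 − -12)·(2 − 0)/(3 − 0) = 8/3 m/s.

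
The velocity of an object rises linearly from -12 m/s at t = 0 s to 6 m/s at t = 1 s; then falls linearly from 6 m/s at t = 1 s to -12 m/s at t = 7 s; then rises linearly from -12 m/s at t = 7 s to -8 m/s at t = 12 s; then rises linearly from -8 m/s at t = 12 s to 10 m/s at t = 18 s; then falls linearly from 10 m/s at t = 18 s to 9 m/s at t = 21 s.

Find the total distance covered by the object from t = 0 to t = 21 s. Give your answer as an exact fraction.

845/6 m

Total distance travelled is ∫|v| dt — sum the magnitudes of each area piece.
0–1 s: v = 0 at t = 2/3 s; triangle areas 4 + 1 = 5 m
1–7 s: v = 0 at t = 3 s; triangle areas 6 + 24 = 30 m
7–12 s: |½(-12 + -8)(5)| = 50 m
12–18 s: v = 0 at t = 44/3 s; triangle areas 32/3 + 50/3 = 82/3 m
18–21 s: |½(10 + 9)(3)| = 28.5 m
Total distance = 845/6 m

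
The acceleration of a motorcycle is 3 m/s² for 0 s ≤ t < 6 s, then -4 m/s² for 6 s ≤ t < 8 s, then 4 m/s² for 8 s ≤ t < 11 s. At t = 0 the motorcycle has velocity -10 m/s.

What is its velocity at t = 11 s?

Δv equals the area under the a-t graph; then v = v₀ + Δv.
0–6 s: 3 × 6 = 18 m/s
6–8 s: -4 × 2 = -8 m/s
8–11 s: 4 × 3 = 12 m/s
Δv = 22 m/s, so v(11) = -10 + (22) = 12 m/s.

12 m/s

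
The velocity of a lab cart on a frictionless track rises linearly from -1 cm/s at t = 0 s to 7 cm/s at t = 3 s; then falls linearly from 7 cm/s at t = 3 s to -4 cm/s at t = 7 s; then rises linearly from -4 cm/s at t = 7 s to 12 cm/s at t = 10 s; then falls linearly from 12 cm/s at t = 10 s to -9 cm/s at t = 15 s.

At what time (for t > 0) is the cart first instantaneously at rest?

t = 0.375 s

v changes sign on 0–3 s (from -1 to 7); the graph is linear there, so v = 0 at t = 0 + (1)·(3 − 0)/(7 − -1) = 0.375 s.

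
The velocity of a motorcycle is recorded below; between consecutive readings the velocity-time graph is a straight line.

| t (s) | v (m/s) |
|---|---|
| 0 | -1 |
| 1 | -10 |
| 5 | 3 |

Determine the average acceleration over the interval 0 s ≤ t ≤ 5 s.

0.8 m/s²

Average acceleration = Δv/Δt = (3 − -1)/(5 − 0) = 0.8 m/s².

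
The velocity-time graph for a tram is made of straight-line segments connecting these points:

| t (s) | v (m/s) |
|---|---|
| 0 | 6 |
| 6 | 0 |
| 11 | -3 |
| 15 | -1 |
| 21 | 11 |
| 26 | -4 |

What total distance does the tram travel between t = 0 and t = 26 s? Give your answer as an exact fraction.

521/6 m

Total distance travelled is ∫|v| dt — sum the magnitudes of each area piece.
0–6 s: |½(6 + 0)(6)| = 18 m
6–11 s: |½(0 + -3)(5)| = 7.5 m
11–15 s: |½(-3 + -1)(4)| = 8 m
15–21 s: v = 0 at t = 15.5 s; triangle areas 0.25 + 30.25 = 30.5 m
21–26 s: v = 0 at t = 74/3 s; triangle areas 121/6 + 8/3 = 137/6 m
Total distance = 521/6 m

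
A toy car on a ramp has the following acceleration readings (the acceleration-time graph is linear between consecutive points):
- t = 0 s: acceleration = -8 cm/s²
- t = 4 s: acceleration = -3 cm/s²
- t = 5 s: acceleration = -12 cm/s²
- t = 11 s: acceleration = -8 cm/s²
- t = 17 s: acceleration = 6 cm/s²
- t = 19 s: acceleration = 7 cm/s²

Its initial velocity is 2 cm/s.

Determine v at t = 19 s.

Δv equals the area under the a-t graph; then v = v₀ + Δv.
0–4 s: ½(-8 + -3)(4) = -22 cm/s
4–5 s: ½(-3 + -12)(1) = -7.5 cm/s
5–11 s: ½(-12 + -8)(6) = -60 cm/s
11–17 s: ½(-8 + 6)(6) = -6 cm/s
17–19 s: ½(6 + 7)(2) = 13 cm/s
Δv = -82.5 cm/s, so v(19) = 2 + (-82.5) = -80.5 cm/s.

-80.5 cm/s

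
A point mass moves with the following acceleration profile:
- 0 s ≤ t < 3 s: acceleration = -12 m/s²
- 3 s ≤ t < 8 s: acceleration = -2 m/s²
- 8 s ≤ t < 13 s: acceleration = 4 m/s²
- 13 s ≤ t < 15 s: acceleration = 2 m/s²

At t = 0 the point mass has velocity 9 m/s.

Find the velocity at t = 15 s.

Δv equals the area under the a-t graph; then v = v₀ + Δv.
0–3 s: -12 × 3 = -36 m/s
3–8 s: -2 × 5 = -10 m/s
8–13 s: 4 × 5 = 20 m/s
13–15 s: 2 × 2 = 4 m/s
Δv = -22 m/s, so v(15) = 9 + (-22) = -13 m/s.

-13 m/s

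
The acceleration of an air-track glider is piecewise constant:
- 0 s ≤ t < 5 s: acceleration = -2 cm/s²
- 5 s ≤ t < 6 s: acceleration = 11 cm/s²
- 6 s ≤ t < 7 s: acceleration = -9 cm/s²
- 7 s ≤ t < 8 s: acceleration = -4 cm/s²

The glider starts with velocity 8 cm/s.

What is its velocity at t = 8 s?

-4 cm/s

Δv equals the area under the a-t graph; then v = v₀ + Δv.
0–5 s: -2 × 5 = -10 cm/s
5–6 s: 11 × 1 = 11 cm/s
6–7 s: -9 × 1 = -9 cm/s
7–8 s: -4 × 1 = -4 cm/s
Δv = -12 cm/s, so v(8) = 8 + (-12) = -4 cm/s.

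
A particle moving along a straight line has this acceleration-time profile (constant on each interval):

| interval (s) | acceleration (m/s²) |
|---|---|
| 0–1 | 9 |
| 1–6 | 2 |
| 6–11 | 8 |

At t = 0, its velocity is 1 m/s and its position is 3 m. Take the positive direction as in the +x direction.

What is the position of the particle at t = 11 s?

283.5 m

On each constant-a segment, Δv = aΔt and Δx = v₀Δt + ½aΔt²; chain segment to segment.
0–1 s: v starts 1 m/s; Δx = 1·1 + ½·9·1² = 5.5 m; v ends 10 m/s.
1–6 s: v starts 10 m/s; Δx = 10·5 + ½·2·5² = 75 m; v ends 20 m/s.
6–11 s: v starts 20 m/s; Δx = 20·5 + ½·8·5² = 200 m; v ends 60 m/s.
x(11) = 3 + Σ Δx = 283.5 m.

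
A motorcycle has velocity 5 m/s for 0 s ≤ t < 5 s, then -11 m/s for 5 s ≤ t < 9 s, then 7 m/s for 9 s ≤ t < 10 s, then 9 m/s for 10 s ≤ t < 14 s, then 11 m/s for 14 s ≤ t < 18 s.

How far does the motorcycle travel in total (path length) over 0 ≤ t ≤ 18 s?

156 m

Distance (not displacement) is the total path length: add the absolute areas under v-t.
0–5 s: |5| × 5 = 25 m
5–9 s: |-11| × 4 = 44 m
9–10 s: |7| × 1 = 7 m
10–14 s: |9| × 4 = 36 m
14–18 s: |11| × 4 = 44 m
Total distance = 156 m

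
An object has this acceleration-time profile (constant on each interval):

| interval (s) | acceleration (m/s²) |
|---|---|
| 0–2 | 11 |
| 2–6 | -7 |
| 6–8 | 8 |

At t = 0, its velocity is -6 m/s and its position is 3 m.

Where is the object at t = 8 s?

On each constant-a segment, Δv = aΔt and Δx = v₀Δt + ½aΔt²; chain segment to segment.
0–2 s: v starts -6 m/s; Δx = -6·2 + ½·11·2² = 10 m; v ends 16 m/s.
2–6 s: v starts 16 m/s; Δx = 16·4 + ½·-7·4² = 8 m; v ends -12 m/s.
6–8 s: v starts -12 m/s; Δx = -12·2 + ½·8·2² = -8 m; v ends 4 m/s.
x(8) = 3 + Σ Δx = 13 m.

13 m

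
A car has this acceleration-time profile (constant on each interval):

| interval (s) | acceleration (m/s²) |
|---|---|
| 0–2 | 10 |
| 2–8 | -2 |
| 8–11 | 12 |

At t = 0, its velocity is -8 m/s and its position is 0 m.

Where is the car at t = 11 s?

On each constant-a segment, Δv = aΔt and Δx = v₀Δt + ½aΔt²; chain segment to segment.
0–2 s: v starts -8 m/s; Δx = -8·2 + ½·10·2² = 4 m; v ends 12 m/s.
2–8 s: v starts 12 m/s; Δx = 12·6 + ½·-2·6² = 36 m; v ends 0 m/s.
8–11 s: v starts 0 m/s; Δx = 0·3 + ½·12·3² = 54 m; v ends 36 m/s.
x(11) = 0 + Σ Δx = 94 m.

94 m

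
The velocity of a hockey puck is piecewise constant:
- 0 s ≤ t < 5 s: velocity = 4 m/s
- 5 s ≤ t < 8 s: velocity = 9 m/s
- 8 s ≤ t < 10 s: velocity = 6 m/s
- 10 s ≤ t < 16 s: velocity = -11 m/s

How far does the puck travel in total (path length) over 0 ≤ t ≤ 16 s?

Total distance travelled is ∫|v| dt — sum the magnitudes of each area piece.
0–5 s: |4| × 5 = 20 m
5–8 s: |9| × 3 = 27 m
8–10 s: |6| × 2 = 12 m
10–16 s: |-11| × 6 = 66 m
Total distance = 125 m

125 m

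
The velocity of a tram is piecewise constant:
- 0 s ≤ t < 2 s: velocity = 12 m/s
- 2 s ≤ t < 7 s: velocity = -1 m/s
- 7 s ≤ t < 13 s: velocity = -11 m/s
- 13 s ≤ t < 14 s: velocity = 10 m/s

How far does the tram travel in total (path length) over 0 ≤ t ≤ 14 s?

Total distance travelled is ∫|v| dt — sum the magnitudes of each area piece.
0–2 s: |12| × 2 = 24 m
2–7 s: |-1| × 5 = 5 m
7–13 s: |-11| × 6 = 66 m
13–14 s: |10| × 1 = 10 m
Total distance = 105 m

105 m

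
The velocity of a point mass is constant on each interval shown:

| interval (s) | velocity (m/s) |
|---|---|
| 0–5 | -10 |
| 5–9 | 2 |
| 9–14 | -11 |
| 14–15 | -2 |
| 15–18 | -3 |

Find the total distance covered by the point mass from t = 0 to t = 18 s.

Total distance travelled is ∫|v| dt — sum the magnitudes of each area piece.
0–5 s: |-10| × 5 = 50 m
5–9 s: |2| × 4 = 8 m
9–14 s: |-11| × 5 = 55 m
14–15 s: |-2| × 1 = 2 m
15–18 s: |-3| × 3 = 9 m
Total distance = 124 m

124 m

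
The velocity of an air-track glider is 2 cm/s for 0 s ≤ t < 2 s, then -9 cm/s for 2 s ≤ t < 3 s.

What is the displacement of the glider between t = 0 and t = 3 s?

-5 cm

Net displacement equals the area under the velocity-time graph (areas below the axis count negative).
0–2 s: 2 × 2 = 4 cm
2–3 s: -9 × 1 = -9 cm
Net displacement = -5 cm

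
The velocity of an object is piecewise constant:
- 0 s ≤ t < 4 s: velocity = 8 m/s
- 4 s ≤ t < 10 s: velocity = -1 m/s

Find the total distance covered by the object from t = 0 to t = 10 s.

38 m

Distance (not displacement) is the total path length: add the absolute areas under v-t.
0–4 s: |8| × 4 = 32 m
4–10 s: |-1| × 6 = 6 m
Total distance = 38 m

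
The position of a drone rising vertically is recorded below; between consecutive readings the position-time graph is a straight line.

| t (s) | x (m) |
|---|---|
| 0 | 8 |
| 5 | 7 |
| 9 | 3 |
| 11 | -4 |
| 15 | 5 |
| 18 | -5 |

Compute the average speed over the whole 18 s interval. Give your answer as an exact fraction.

Average speed = (total path length)/(elapsed time); on a piecewise-linear x-t graph the path length is Σ|Δx|.
0–5 s: |Δx| = |7 − 8| = 1 m
5–9 s: |Δx| = |3 − 7| = 4 m
9–11 s: |Δx| = |-4 − 3| = 7 m
11–15 s: |Δx| = |5 − -4| = 9 m
15–18 s: |Δx| = |-5 − 5| = 10 m
Total path = 31 m; average speed = 31/18 = 31/18 m/s.

31/18 m/s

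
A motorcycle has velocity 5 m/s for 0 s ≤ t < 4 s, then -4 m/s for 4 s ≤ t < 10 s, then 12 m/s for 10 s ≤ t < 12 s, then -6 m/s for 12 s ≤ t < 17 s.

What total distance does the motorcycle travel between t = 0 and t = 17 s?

Total distance travelled is ∫|v| dt — sum the magnitudes of each area piece.
0–4 s: |5| × 4 = 20 m
4–10 s: |-4| × 6 = 24 m
10–12 s: |12| × 2 = 24 m
12–17 s: |-6| × 5 = 30 m
Total distance = 98 m

98 m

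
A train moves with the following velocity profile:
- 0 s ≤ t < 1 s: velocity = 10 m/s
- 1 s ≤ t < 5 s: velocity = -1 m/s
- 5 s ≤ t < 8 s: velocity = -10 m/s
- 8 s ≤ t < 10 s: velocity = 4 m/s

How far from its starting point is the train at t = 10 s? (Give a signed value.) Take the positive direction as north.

Displacement is the signed area under the v-t curve.
0–1 s: 10 × 1 = 10 m
1–5 s: -1 × 4 = -4 m
5–8 s: -10 × 3 = -30 m
8–10 s: 4 × 2 = 8 m
Net displacement = -16 m

-16 m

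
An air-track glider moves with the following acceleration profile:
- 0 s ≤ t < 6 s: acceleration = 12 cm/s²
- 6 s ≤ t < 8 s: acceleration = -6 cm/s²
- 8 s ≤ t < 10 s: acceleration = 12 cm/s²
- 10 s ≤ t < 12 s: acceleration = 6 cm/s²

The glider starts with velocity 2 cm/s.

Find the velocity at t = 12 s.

98 cm/s

Δv equals the area under the a-t graph; then v = v₀ + Δv.
0–6 s: 12 × 6 = 72 cm/s
6–8 s: -6 × 2 = -12 cm/s
8–10 s: 12 × 2 = 24 cm/s
10–12 s: 6 × 2 = 12 cm/s
Δv = 96 cm/s, so v(12) = 2 + (96) = 98 cm/s.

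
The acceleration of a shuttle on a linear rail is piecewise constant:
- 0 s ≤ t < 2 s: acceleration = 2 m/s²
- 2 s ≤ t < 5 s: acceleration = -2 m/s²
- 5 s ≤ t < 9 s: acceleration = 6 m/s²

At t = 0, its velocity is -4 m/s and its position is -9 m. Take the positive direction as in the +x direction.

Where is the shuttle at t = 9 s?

On each constant-a segment, Δv = aΔt and Δx = v₀Δt + ½aΔt²; chain segment to segment.
0–2 s: v starts -4 m/s; Δx = -4·2 + ½·2·2² = -4 m; v ends 0 m/s.
2–5 s: v starts 0 m/s; Δx = 0·3 + ½·-2·3² = -9 m; v ends -6 m/s.
5–9 s: v starts -6 m/s; Δx = -6·4 + ½·6·4² = 24 m; v ends 18 m/s.
x(9) = -9 + Σ Δx = 2 m.

2 m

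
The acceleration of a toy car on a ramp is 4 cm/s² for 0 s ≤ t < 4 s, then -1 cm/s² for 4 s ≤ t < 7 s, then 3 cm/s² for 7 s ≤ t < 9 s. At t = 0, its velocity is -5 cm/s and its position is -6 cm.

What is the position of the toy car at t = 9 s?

On each constant-a segment, Δv = aΔt and Δx = v₀Δt + ½aΔt²; chain segment to segment.
0–4 s: v starts -5 cm/s; Δx = -5·4 + ½·4·4² = 12 cm; v ends 11 cm/s.
4–7 s: v starts 11 cm/s; Δx = 11·3 + ½·-1·3² = 28.5 cm; v ends 8 cm/s.
7–9 s: v starts 8 cm/s; Δx = 8·2 + ½·3·2² = 22 cm; v ends 14 cm/s.
x(9) = -6 + Σ Δx = 56.5 cm.

56.5 cm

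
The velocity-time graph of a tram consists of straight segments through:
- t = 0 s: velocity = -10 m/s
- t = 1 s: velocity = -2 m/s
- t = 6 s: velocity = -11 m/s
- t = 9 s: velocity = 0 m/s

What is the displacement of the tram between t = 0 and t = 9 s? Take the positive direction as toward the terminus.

Displacement is the signed area under the v-t curve.
0–1 s: ½(-10 + -2)(1) = -6 m
1–6 s: ½(-2 + -11)(5) = -32.5 m
6–9 s: ½(-11 + 0)(3) = -16.5 m
Net displacement = -55 m

-55 m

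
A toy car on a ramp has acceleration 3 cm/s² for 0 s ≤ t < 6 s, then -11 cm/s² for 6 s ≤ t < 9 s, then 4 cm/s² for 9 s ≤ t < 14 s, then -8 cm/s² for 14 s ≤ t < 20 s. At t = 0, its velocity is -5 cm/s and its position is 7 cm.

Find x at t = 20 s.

-173.5 cm

On each constant-a segment, Δv = aΔt and Δx = v₀Δt + ½aΔt²; chain segment to segment.
0–6 s: v starts -5 cm/s; Δx = -5·6 + ½·3·6² = 24 cm; v ends 13 cm/s.
6–9 s: v starts 13 cm/s; Δx = 13·3 + ½·-11·3² = -10.5 cm; v ends -20 cm/s.
9–14 s: v starts -20 cm/s; Δx = -20·5 + ½·4·5² = -50 cm; v ends 0 cm/s.
14–20 s: v starts 0 cm/s; Δx = 0·6 + ½·-8·6² = -144 cm; v ends -48 cm/s.
x(20) = 7 + Σ Δx = -173.5 cm.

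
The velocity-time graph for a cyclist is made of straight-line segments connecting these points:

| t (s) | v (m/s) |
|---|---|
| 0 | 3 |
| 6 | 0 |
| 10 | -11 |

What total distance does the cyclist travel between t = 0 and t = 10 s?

Distance (not displacement) is the total path length: add the absolute areas under v-t.
0–6 s: |½(3 + 0)(6)| = 9 m
6–10 s: |½(0 + -11)(4)| = 22 m
Total distance = 31 m

31 m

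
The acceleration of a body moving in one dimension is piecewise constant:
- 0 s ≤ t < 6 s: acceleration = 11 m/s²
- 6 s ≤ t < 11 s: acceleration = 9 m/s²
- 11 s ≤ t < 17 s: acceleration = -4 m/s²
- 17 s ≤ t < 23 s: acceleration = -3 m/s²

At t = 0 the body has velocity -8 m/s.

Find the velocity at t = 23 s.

61 m/s

Δv equals the area under the a-t graph; then v = v₀ + Δv.
0–6 s: 11 × 6 = 66 m/s
6–11 s: 9 × 5 = 45 m/s
11–17 s: -4 × 6 = -24 m/s
17–23 s: -3 × 6 = -18 m/s
Δv = 69 m/s, so v(23) = -8 + (69) = 61 m/s.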